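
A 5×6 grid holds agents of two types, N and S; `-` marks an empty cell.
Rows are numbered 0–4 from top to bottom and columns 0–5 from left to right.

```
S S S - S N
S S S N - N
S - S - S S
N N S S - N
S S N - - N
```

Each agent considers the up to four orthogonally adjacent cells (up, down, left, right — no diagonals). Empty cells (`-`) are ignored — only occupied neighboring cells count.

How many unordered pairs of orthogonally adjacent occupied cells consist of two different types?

Scan each occupied cell's neighbors to the right and below so each pair is counted once.
Row 0: S(0,0)–S(0,1)= S(0,0)–S(1,0)= S(0,1)–S(0,2)= S(0,1)–S(1,1)= S(0,2)–S(1,2)= S(0,4)–N(0,5)≠ N(0,5)–N(1,5)=  → 1/7 unlike.
Row 1: S(1,0)–S(1,1)= S(1,0)–S(2,0)= S(1,1)–S(1,2)= S(1,2)–N(1,3)≠ S(1,2)–S(2,2)= N(1,5)–S(2,5)≠  → 2/6 unlike.
Row 2: S(2,0)–N(3,0)≠ S(2,2)–S(3,2)= S(2,4)–S(2,5)= S(2,5)–N(3,5)≠  → 2/4 unlike.
Row 3: N(3,0)–N(3,1)= N(3,0)–S(4,0)≠ N(3,1)–S(3,2)≠ N(3,1)–S(4,1)≠ S(3,2)–S(3,3)= S(3,2)–N(4,2)≠ N(3,5)–N(4,5)=  → 4/7 unlike.
Row 4: S(4,0)–S(4,1)= S(4,1)–N(4,2)≠  → 1/2 unlike.
Total adjacent occupied pairs: 26; unlike-type pairs: 10.

10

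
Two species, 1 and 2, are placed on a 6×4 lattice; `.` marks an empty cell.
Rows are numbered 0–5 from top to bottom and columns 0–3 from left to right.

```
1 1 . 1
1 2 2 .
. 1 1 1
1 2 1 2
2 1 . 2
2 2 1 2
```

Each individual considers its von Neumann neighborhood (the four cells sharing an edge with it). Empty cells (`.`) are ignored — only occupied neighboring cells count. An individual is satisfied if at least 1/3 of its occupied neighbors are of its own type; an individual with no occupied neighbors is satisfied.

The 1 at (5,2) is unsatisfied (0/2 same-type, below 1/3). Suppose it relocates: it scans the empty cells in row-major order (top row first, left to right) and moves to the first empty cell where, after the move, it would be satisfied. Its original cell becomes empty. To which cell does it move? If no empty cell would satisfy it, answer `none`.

Vacating (5,2). Empty cells in order:
  (0,2): 2/3 same-type → satisfied — stop here.

(0,2)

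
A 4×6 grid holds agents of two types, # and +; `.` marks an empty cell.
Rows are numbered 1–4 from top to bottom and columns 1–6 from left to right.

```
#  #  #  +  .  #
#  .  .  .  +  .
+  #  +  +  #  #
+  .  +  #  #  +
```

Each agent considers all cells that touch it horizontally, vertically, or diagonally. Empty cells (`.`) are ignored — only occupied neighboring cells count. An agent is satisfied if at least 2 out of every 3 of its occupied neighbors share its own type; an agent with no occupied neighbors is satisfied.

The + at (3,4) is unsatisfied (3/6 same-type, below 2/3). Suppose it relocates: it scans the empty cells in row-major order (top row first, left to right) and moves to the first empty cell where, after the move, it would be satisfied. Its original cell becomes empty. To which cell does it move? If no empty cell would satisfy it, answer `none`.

(1,5)

Vacating (3,4). Empty cells in order:
  (1,5): 2/3 same-type → satisfied — stop here.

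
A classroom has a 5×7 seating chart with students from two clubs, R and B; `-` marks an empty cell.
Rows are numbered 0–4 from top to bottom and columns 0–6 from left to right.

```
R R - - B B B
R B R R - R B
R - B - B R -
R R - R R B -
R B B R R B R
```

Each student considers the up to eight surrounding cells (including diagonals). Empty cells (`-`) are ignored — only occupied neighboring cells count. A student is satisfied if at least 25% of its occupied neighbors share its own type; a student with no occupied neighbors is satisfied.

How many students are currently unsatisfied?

5

Row 0: (0,0)R 2/3 ✓ · (0,1)R 3/4 ✓ · (0,4)B 1/3 ✓ · (0,5)B 3/4 ✓ · (0,6)B 2/3 ✓
Row 1: (1,0)R 3/4 ✓ · (1,1)B 1/6 ✗ · (1,2)R 2/4 ✓ · (1,3)R 1/4 ✓ · (1,5)R 1/6 ✗ · (1,6)B 2/4 ✓
Row 2: (2,0)R 3/4 ✓ · (2,2)B 1/5 ✗ · (2,4)B 1/6 ✗ · (2,5)R 2/5 ✓
Row 3: (3,0)R 3/4 ✓ · (3,1)R 3/6 ✓ · (3,3)R 3/6 ✓ · (3,4)R 4/7 ✓ · (3,5)B 2/6 ✓
Row 4: (4,0)R 2/3 ✓ · (4,1)B 1/4 ✓ · (4,2)B 1/4 ✓ · (4,3)R 3/4 ✓ · (4,4)R 3/5 ✓ · (4,5)B 1/4 ✓ · (4,6)R 0/2 ✗
Unsatisfied: (1,1), (1,5), (2,2), (2,4), (4,6) — 5 in total.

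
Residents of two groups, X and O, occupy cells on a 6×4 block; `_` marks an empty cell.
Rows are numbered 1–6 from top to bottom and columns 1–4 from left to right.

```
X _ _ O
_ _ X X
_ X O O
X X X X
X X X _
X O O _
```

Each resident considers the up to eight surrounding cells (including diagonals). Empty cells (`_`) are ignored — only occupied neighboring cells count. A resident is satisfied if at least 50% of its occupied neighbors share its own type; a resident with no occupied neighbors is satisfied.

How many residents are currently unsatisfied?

7

Row 1: (1,1)X 0/0 ✓ · (1,4)O 0/2 ✗
Row 2: (2,3)X 2/5 ✗ · (2,4)X 1/4 ✗
Row 3: (3,2)X 4/5 ✓ · (3,3)O 1/7 ✗ · (3,4)O 1/5 ✗
Row 4: (4,1)X 4/4 ✓ · (4,2)X 6/7 ✓ · (4,3)X 5/7 ✓ · (4,4)X 2/4 ✓
Row 5: (5,1)X 4/5 ✓ · (5,2)X 6/8 ✓ · (5,3)X 4/6 ✓
Row 6: (6,1)X 2/3 ✓ · (6,2)O 1/5 ✗ · (6,3)O 1/3 ✗
Unsatisfied: (1,4), (2,3), (2,4), (3,3), (3,4), (6,2), (6,3) — 7 in total.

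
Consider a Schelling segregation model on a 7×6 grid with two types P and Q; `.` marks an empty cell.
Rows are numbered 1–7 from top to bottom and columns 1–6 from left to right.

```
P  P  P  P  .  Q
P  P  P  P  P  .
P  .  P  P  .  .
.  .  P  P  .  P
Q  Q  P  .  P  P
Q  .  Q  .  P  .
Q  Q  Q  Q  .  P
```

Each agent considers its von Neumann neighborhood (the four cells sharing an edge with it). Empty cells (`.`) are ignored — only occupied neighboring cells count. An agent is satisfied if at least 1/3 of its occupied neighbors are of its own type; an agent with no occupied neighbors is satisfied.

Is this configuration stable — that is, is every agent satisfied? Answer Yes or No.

Yes

Row 1: (1,1)P 2/2 satisfied · (1,2)P 3/3 satisfied · (1,3)P 3/3 satisfied · (1,4)P 2/2 satisfied · (1,6)Q 0/0 satisfied
Row 2: (2,1)P 3/3 satisfied · (2,2)P 3/3 satisfied · (2,3)P 4/4 satisfied · (2,4)P 4/4 satisfied · (2,5)P 1/1 satisfied
Row 3: (3,1)P 1/1 satisfied · (3,3)P 3/3 satisfied · (3,4)P 3/3 satisfied
Row 4: (4,3)P 3/3 satisfied · (4,4)P 2/2 satisfied · (4,6)P 1/1 satisfied
Row 5: (5,1)Q 2/2 satisfied · (5,2)Q 1/2 satisfied · (5,3)P 1/3 satisfied · (5,5)P 2/2 satisfied · (5,6)P 2/2 satisfied
Row 6: (6,1)Q 2/2 satisfied · (6,3)Q 1/2 satisfied · (6,5)P 1/1 satisfied
Row 7: (7,1)Q 2/2 satisfied · (7,2)Q 2/2 satisfied · (7,3)Q 3/3 satisfied · (7,4)Q 1/1 satisfied · (7,6)P 0/0 satisfied
All meet the threshold, so the configuration is stable.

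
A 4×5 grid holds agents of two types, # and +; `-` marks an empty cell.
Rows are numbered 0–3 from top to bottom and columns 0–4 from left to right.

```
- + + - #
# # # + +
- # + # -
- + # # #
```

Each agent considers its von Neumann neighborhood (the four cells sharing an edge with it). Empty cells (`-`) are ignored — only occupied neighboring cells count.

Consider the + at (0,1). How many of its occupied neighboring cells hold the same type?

1

Occupied neighbors of (0,1): (1,1)=#, (0,2)=+.
Same type (+): 1 of 2.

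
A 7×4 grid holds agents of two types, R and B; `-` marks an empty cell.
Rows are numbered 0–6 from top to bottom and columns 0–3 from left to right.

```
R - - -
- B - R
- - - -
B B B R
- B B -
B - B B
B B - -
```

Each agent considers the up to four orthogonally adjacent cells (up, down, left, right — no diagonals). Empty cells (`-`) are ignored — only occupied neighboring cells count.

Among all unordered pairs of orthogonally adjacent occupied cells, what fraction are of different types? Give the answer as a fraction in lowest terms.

1/10

Scan each occupied cell's neighbors to the right and below so each pair is counted once.
Row 3: B(3,0)–B(3,1)= B(3,1)–B(3,2)= B(3,1)–B(4,1)= B(3,2)–R(3,3)≠ B(3,2)–B(4,2)=  → 1/5 unlike.
Row 4: B(4,1)–B(4,2)= B(4,2)–B(5,2)=  → 0/2 unlike.
Row 5: B(5,0)–B(6,0)= B(5,2)–B(5,3)=  → 0/2 unlike.
Row 6: B(6,0)–B(6,1)=  → 0/1 unlike.
Total adjacent occupied pairs: 10; unlike-type pairs: 1.
1/10 is already in lowest terms.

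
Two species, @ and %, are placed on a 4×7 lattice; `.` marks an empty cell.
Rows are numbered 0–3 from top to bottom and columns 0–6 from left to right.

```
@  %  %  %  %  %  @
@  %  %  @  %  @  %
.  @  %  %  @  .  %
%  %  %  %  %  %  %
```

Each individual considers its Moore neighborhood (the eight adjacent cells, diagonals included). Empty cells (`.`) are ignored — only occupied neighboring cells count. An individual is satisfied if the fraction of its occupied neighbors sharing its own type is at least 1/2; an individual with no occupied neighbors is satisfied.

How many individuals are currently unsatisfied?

(0,0)@ 1/3 not
(0,1)% 3/5 satisfied
(0,2)% 4/5 satisfied
(0,3)% 4/5 satisfied
(0,4)% 3/5 satisfied
(0,5)% 3/5 satisfied
(0,6)@ 1/3 not
(1,0)@ 2/4 satisfied
(1,1)% 4/7 satisfied
(1,2)% 6/8 satisfied
(1,3)@ 1/8 not
(1,4)% 4/7 satisfied
(1,5)@ 2/7 not
(1,6)% 2/4 satisfied
(2,1)@ 1/7 not
(2,2)% 6/8 satisfied
(2,3)% 6/8 satisfied
(2,4)@ 2/7 not
(2,6)% 3/4 satisfied
(3,0)% 1/2 satisfied
(3,1)% 3/4 satisfied
(3,2)% 4/5 satisfied
(3,3)% 4/5 satisfied
(3,4)% 3/4 satisfied
(3,5)% 3/4 satisfied
(3,6)% 2/2 satisfied
Unsatisfied: (0,0), (0,6), (1,3), (1,5), (2,1), (2,4) — 6 in total.

6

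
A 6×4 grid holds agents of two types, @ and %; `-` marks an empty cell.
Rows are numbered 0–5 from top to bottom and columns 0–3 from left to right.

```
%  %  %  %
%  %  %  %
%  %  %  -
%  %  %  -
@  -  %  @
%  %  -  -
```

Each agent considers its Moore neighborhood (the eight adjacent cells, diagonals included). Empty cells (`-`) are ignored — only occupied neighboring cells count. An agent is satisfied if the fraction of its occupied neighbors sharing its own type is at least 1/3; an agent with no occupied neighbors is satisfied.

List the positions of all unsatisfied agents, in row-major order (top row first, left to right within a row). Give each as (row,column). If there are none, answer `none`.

(4,0), (4,3)

Row 0: (0,0)% 3/3 ✓ · (0,1)% 5/5 ✓ · (0,2)% 5/5 ✓ · (0,3)% 3/3 ✓
Row 1: (1,0)% 5/5 ✓ · (1,1)% 8/8 ✓ · (1,2)% 7/7 ✓ · (1,3)% 4/4 ✓
Row 2: (2,0)% 5/5 ✓ · (2,1)% 8/8 ✓ · (2,2)% 6/6 ✓
Row 3: (3,0)% 3/4 ✓ · (3,1)% 6/7 ✓ · (3,2)% 4/5 ✓
Row 4: (4,0)@ 0/4 ✗ · (4,2)% 3/4 ✓ · (4,3)@ 0/2 ✗
Row 5: (5,0)% 1/2 ✓ · (5,1)% 2/3 ✓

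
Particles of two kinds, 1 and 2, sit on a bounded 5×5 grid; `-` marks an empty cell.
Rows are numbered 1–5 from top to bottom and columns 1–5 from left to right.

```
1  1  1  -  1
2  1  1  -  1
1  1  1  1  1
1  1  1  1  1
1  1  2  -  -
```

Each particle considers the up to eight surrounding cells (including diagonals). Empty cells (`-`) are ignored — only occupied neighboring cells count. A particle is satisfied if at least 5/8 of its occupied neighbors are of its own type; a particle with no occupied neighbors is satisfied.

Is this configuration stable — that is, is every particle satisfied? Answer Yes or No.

No

Row 1: (1,1)1 2/3 ok · (1,2)1 4/5 ok · (1,3)1 3/3 ok · (1,5)1 1/1 ok
Row 2: (2,1)2 0/5 unhappy · (2,2)1 7/8 ok · (2,3)1 6/6 ok · (2,5)1 3/3 ok
Row 3: (3,1)1 4/5 ok · (3,2)1 7/8 ok · (3,3)1 7/7 ok · (3,4)1 7/7 ok · (3,5)1 4/4 ok
Row 4: (4,1)1 5/5 ok · (4,2)1 7/8 ok · (4,3)1 6/7 ok · (4,4)1 5/6 ok · (4,5)1 3/3 ok
Row 5: (5,1)1 3/3 ok · (5,2)1 4/5 ok · (5,3)2 0/4 unhappy
For instance (2,1) has only 0/5 same-type neighbors, below 5/8.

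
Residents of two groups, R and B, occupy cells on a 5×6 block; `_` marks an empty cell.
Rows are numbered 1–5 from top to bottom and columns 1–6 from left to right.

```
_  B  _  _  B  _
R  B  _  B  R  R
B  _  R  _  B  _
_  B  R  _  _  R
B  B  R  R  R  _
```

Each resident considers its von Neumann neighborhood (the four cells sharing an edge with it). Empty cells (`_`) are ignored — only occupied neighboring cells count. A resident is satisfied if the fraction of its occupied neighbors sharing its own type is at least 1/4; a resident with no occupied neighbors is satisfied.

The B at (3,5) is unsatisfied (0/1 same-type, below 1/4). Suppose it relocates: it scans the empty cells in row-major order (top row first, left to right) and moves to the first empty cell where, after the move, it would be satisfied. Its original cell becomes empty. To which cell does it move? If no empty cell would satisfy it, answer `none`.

(1,1)

Vacating (3,5). Empty cells in order:
  (1,1): 1/2 same-type → satisfied — stop here.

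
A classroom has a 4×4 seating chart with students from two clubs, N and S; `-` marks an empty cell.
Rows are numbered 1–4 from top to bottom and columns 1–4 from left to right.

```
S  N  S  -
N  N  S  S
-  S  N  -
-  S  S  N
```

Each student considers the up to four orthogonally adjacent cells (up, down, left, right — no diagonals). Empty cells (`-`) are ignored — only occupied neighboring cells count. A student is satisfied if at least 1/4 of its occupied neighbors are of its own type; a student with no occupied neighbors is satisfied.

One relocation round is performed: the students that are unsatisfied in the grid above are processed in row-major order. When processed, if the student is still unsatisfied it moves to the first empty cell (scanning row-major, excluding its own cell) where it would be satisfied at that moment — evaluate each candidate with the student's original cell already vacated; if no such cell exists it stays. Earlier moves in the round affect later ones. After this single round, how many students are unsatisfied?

Initially unsatisfied (in order): (1,1), (3,3), (4,4).
  (1,1) → (1,4).
  (3,3) → (1,1).
  (4,4) → (3,1).
Resulting grid:
N N S S
N N S S
N S - -
- S S -
All satisfied now.

0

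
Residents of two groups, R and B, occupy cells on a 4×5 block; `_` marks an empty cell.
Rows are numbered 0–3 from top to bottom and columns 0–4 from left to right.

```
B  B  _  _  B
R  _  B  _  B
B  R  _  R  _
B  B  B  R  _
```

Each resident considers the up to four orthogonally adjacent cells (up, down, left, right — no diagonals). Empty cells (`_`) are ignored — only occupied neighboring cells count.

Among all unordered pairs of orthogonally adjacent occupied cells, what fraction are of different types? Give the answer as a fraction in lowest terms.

Scan each occupied cell's neighbors to the right and below so each pair is counted once.
Row 0: B(0,0)–B(0,1)= B(0,0)–R(1,0)≠ B(0,4)–B(1,4)=  → 1/3 unlike.
Row 1: R(1,0)–B(2,0)≠  → 1/1 unlike.
Row 2: B(2,0)–R(2,1)≠ B(2,0)–B(3,0)= R(2,1)–B(3,1)≠ R(2,3)–R(3,3)=  → 2/4 unlike.
Row 3: B(3,0)–B(3,1)= B(3,1)–B(3,2)= B(3,2)–R(3,3)≠  → 1/3 unlike.
Total adjacent occupied pairs: 11; unlike-type pairs: 5.
5/11 is already in lowest terms.

5/11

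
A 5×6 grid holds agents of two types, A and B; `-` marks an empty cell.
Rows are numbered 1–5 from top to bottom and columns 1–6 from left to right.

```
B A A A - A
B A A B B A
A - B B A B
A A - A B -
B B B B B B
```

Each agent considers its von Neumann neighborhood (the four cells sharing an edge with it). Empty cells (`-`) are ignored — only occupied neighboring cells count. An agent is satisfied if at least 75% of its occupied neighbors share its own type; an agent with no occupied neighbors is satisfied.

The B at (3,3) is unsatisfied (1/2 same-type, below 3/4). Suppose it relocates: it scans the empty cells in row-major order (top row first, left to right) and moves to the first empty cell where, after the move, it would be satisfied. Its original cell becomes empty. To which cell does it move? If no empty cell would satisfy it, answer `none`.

(4,6)

Vacating (3,3). Empty cells in order:
  (1,5): 1/3 same-type → still unsatisfied.
  (3,2): 0/3 same-type → still unsatisfied.
  (4,3): 1/3 same-type → still unsatisfied.
  (4,6): 3/3 same-type → satisfied — stop here.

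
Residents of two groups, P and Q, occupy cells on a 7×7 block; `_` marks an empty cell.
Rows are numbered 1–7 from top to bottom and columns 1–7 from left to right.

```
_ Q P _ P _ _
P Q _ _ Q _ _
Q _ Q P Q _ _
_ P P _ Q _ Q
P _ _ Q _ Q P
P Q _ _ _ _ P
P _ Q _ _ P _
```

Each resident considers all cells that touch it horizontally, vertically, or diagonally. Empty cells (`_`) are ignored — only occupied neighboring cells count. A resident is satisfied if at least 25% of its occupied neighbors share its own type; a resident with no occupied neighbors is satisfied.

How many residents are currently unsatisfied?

4

Row 1: (1,2)Q 1/3 ok · (1,3)P 0/2 unhappy · (1,5)P 0/1 unhappy
Row 2: (2,1)P 0/3 unhappy · (2,2)Q 3/5 ok · (2,5)Q 1/3 ok
Row 3: (3,1)Q 1/3 ok · (3,3)Q 1/4 ok · (3,4)P 1/5 unhappy · (3,5)Q 2/3 ok
Row 4: (4,2)P 2/4 ok · (4,3)P 2/4 ok · (4,5)Q 3/4 ok · (4,7)Q 1/2 ok
Row 5: (5,1)P 2/3 ok · (5,4)Q 1/2 ok · (5,6)Q 2/4 ok · (5,7)P 1/3 ok
Row 6: (6,1)P 2/3 ok · (6,2)Q 1/4 ok · (6,7)P 2/3 ok
Row 7: (7,1)P 1/2 ok · (7,3)Q 1/1 ok · (7,6)P 1/1 ok
Unsatisfied: (1,3), (1,5), (2,1), (3,4) — 4 in total.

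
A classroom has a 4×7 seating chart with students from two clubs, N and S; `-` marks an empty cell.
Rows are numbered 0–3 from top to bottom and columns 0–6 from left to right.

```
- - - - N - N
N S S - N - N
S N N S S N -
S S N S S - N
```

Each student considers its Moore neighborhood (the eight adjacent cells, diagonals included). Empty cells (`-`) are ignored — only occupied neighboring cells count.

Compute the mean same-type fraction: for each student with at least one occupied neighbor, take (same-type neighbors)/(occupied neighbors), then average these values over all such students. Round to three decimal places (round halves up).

0.610

(0,4)N 1/1
(0,6)N 1/1
(1,0)N 1/3
(1,1)S 2/5
(1,2)S 2/4
(1,4)N 2/4
(1,6)N 2/2
(2,0)S 3/5
(2,1)N 3/8
(2,2)N 2/7
(2,3)S 4/7
(2,4)S 3/5
(2,5)N 3/5
(3,0)S 2/3
(3,1)S 2/5
(3,2)N 2/5
(3,3)S 3/5
(3,4)S 3/4
(3,6)N 1/1
Sum over 19 students: 1/1 + 1/1 + 1/3 + 2/5 + 2/4 + 2/4 + 2/2 + 3/5 + 3/8 + 2/7 + 4/7 + 3/5 + 3/5 + 2/3 + 2/5 + 2/5 + 3/5 + 3/4 + 1/1 = 3243/280; mean = 3243/280 ÷ 19 = 3243/5320 = 0.609586… → 0.610.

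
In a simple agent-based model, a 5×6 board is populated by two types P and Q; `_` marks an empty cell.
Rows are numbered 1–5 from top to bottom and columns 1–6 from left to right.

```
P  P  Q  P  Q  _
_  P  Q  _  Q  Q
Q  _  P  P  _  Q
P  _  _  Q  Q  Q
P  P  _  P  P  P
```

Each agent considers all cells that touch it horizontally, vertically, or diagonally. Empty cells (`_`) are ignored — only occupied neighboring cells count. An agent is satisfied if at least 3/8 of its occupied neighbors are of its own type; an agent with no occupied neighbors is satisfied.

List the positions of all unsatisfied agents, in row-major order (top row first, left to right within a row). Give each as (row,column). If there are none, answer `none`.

(1,3), (1,4), (2,3), (3,1), (3,4), (4,4), (5,4), (5,6)

(1,1)P 2/2 satisfied
(1,2)P 2/4 satisfied
(1,3)Q 1/4 not
(1,4)P 0/4 not
(1,5)Q 2/3 satisfied
(2,2)P 3/6 satisfied
(2,3)Q 1/6 not
(2,5)Q 3/5 satisfied
(2,6)Q 3/3 satisfied
(3,1)Q 0/2 not
(3,3)P 2/4 satisfied
(3,4)P 1/5 not
(3,6)Q 4/4 satisfied
(4,1)P 2/3 satisfied
(4,4)Q 1/5 not
(4,5)Q 3/7 satisfied
(4,6)Q 2/4 satisfied
(5,1)P 2/2 satisfied
(5,2)P 2/2 satisfied
(5,4)P 1/3 not
(5,5)P 2/5 satisfied
(5,6)P 1/3 not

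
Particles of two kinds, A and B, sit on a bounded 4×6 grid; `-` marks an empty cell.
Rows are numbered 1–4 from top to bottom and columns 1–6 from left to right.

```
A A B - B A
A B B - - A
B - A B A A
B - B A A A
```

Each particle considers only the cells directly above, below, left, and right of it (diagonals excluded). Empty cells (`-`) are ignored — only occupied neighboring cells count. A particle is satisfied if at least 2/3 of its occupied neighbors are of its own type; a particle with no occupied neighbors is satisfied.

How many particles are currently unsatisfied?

(1,1)A 2/2 ✓
(1,2)A 1/3 ✗
(1,3)B 1/2 ✗
(1,5)B 0/1 ✗
(1,6)A 1/2 ✗
(2,1)A 1/3 ✗
(2,2)B 1/3 ✗
(2,3)B 2/3 ✓
(2,6)A 2/2 ✓
(3,1)B 1/2 ✗
(3,3)A 0/3 ✗
(3,4)B 0/3 ✗
(3,5)A 2/3 ✓
(3,6)A 3/3 ✓
(4,1)B 1/1 ✓
(4,3)B 0/2 ✗
(4,4)A 1/3 ✗
(4,5)A 3/3 ✓
(4,6)A 2/2 ✓
Unsatisfied: (1,2), (1,3), (1,5), (1,6), (2,1), (2,2), (3,1), (3,3), (3,4), (4,3), (4,4) — 11 in total.

11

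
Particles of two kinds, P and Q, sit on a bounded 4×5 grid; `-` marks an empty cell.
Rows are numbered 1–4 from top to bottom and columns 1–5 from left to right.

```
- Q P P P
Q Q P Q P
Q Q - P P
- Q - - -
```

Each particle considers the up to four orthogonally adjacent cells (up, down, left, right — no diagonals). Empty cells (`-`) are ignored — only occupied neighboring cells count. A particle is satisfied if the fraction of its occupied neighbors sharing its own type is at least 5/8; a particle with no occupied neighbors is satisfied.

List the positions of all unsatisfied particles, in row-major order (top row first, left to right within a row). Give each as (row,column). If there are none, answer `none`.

(1,2), (2,3), (2,4), (3,4)

(1,2)Q 1/2 ✗
(1,3)P 2/3 ✓
(1,4)P 2/3 ✓
(1,5)P 2/2 ✓
(2,1)Q 2/2 ✓
(2,2)Q 3/4 ✓
(2,3)P 1/3 ✗
(2,4)Q 0/4 ✗
(2,5)P 2/3 ✓
(3,1)Q 2/2 ✓
(3,2)Q 3/3 ✓
(3,4)P 1/2 ✗
(3,5)P 2/2 ✓
(4,2)Q 1/1 ✓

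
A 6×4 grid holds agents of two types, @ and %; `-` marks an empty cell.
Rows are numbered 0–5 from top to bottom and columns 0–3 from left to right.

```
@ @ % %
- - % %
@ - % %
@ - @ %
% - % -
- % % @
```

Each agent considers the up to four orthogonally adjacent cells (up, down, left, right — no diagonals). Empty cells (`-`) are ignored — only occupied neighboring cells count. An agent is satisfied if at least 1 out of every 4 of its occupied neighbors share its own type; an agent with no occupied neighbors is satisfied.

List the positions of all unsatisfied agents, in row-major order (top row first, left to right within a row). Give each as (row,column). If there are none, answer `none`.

Row 0: (0,0)@ 1/1 satisfied · (0,1)@ 1/2 satisfied · (0,2)% 2/3 satisfied · (0,3)% 2/2 satisfied
Row 1: (1,2)% 3/3 satisfied · (1,3)% 3/3 satisfied
Row 2: (2,0)@ 1/1 satisfied · (2,2)% 2/3 satisfied · (2,3)% 3/3 satisfied
Row 3: (3,0)@ 1/2 satisfied · (3,2)@ 0/3 not · (3,3)% 1/2 satisfied
Row 4: (4,0)% 0/1 not · (4,2)% 1/2 satisfied
Row 5: (5,1)% 1/1 satisfied · (5,2)% 2/3 satisfied · (5,3)@ 0/1 not

(3,2), (4,0), (5,3)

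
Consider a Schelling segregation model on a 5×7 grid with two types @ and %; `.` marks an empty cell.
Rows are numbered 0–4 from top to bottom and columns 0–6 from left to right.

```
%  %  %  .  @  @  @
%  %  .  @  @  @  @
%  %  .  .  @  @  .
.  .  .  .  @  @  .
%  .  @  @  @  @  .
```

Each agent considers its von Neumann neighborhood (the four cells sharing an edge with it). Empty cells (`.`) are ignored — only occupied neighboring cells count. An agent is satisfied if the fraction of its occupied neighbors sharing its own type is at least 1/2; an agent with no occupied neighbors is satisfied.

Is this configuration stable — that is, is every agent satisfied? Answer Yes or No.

Yes

Row 0: (0,0)% 2/2 satisfied · (0,1)% 3/3 satisfied · (0,2)% 1/1 satisfied · (0,4)@ 2/2 satisfied · (0,5)@ 3/3 satisfied · (0,6)@ 2/2 satisfied
Row 1: (1,0)% 3/3 satisfied · (1,1)% 3/3 satisfied · (1,3)@ 1/1 satisfied · (1,4)@ 4/4 satisfied · (1,5)@ 4/4 satisfied · (1,6)@ 2/2 satisfied
Row 2: (2,0)% 2/2 satisfied · (2,1)% 2/2 satisfied · (2,4)@ 3/3 satisfied · (2,5)@ 3/3 satisfied
Row 3: (3,4)@ 3/3 satisfied · (3,5)@ 3/3 satisfied
Row 4: (4,0)% 0/0 satisfied · (4,2)@ 1/1 satisfied · (4,3)@ 2/2 satisfied · (4,4)@ 3/3 satisfied · (4,5)@ 2/2 satisfied
All meet the threshold, so the configuration is stable.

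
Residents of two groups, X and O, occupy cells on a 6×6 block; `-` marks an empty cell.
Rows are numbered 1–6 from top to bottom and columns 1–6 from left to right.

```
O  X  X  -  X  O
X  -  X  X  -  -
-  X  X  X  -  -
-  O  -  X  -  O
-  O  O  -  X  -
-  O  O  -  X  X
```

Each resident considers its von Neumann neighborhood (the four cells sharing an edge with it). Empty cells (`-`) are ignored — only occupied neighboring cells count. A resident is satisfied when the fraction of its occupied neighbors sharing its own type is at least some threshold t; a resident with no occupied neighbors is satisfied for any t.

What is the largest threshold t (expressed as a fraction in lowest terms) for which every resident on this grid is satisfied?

0/1

(1,1)O 0/2
(1,2)X 1/2
(1,3)X 2/2
(1,5)X 0/1
(1,6)O 0/1
(2,1)X 0/1
(2,3)X 3/3
(2,4)X 2/2
(3,2)X 1/2
(3,3)X 3/3
(3,4)X 3/3
(4,2)O 1/2
(4,4)X 1/1
(4,6)O — no occupied neighbors
(5,2)O 3/3
(5,3)O 2/2
(5,5)X 1/1
(6,2)O 2/2
(6,3)O 2/2
(6,5)X 2/2
(6,6)X 1/1
The smallest same-type fraction is 0/2 at (1,1), which reduces to 0/1. Any threshold above that leaves this resident unsatisfied.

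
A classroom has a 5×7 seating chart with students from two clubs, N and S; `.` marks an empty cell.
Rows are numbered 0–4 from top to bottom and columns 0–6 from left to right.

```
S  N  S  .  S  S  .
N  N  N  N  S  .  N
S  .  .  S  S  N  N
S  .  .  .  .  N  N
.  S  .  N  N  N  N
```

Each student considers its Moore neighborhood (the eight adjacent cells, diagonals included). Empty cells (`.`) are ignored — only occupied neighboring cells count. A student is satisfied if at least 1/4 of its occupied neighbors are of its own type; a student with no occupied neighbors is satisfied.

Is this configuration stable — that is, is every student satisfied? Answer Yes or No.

No

Row 0: (0,0)S 0/3 unhappy · (0,1)N 3/5 ok · (0,2)S 0/4 unhappy · (0,4)S 2/3 ok · (0,5)S 2/3 ok
Row 1: (1,0)N 2/4 ok · (1,1)N 3/6 ok · (1,2)N 3/5 ok · (1,3)N 1/6 unhappy · (1,4)S 4/6 ok · (1,6)N 2/3 ok
Row 2: (2,0)S 1/3 ok · (2,3)S 2/4 ok · (2,4)S 2/5 ok · (2,5)N 4/6 ok · (2,6)N 4/4 ok
Row 3: (3,0)S 2/2 ok · (3,5)N 6/7 ok · (3,6)N 5/5 ok
Row 4: (4,1)S 1/1 ok · (4,3)N 1/1 ok · (4,4)N 3/3 ok · (4,5)N 4/4 ok · (4,6)N 3/3 ok
For instance (0,0) has only 0/3 same-type neighbors, below 1/4.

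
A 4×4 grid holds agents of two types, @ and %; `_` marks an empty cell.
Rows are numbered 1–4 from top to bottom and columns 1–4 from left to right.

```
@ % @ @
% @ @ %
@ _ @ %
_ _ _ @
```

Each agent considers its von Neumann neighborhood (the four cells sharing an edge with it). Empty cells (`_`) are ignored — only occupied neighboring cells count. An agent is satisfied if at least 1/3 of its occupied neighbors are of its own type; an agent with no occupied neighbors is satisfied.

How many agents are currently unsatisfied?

5

Row 1: (1,1)@ 0/2 ✗ · (1,2)% 0/3 ✗ · (1,3)@ 2/3 ✓ · (1,4)@ 1/2 ✓
Row 2: (2,1)% 0/3 ✗ · (2,2)@ 1/3 ✓ · (2,3)@ 3/4 ✓ · (2,4)% 1/3 ✓
Row 3: (3,1)@ 0/1 ✗ · (3,3)@ 1/2 ✓ · (3,4)% 1/3 ✓
Row 4: (4,4)@ 0/1 ✗
Unsatisfied: (1,1), (1,2), (2,1), (3,1), (4,4) — 5 in total.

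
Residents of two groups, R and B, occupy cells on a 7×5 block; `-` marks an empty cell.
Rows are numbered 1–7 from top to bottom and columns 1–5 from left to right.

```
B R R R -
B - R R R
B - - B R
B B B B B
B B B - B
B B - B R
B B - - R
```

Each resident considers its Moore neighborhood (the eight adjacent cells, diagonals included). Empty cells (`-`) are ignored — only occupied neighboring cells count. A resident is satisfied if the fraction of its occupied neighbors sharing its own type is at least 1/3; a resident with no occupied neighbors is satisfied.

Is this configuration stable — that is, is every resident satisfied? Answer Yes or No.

Row 1: (1,1)B 1/2 ✓ · (1,2)R 2/4 ✓ · (1,3)R 4/4 ✓ · (1,4)R 4/4 ✓
Row 2: (2,1)B 2/3 ✓ · (2,3)R 4/5 ✓ · (2,4)R 5/6 ✓ · (2,5)R 3/4 ✓
Row 3: (3,1)B 3/3 ✓ · (3,4)B 3/7 ✓ · (3,5)R 2/5 ✓
Row 4: (4,1)B 4/4 ✓ · (4,2)B 6/6 ✓ · (4,3)B 5/5 ✓ · (4,4)B 5/6 ✓ · (4,5)B 3/4 ✓
Row 5: (5,1)B 5/5 ✓ · (5,2)B 7/7 ✓ · (5,3)B 6/6 ✓ · (5,5)B 3/4 ✓
Row 6: (6,1)B 5/5 ✓ · (6,2)B 6/6 ✓ · (6,4)B 2/4 ✓ · (6,5)R 1/3 ✓
Row 7: (7,1)B 3/3 ✓ · (7,2)B 3/3 ✓ · (7,5)R 1/2 ✓
All meet the threshold, so the configuration is stable.

Yes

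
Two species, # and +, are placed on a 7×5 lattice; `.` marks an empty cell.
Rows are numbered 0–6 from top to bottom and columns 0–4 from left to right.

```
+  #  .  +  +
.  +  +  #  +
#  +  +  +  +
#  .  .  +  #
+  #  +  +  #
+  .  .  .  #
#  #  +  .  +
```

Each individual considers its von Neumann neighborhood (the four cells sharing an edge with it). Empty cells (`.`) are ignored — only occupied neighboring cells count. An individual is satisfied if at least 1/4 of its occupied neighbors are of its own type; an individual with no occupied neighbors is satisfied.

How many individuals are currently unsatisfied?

6

(0,0)+ 0/1 not
(0,1)# 0/2 not
(0,3)+ 1/2 satisfied
(0,4)+ 2/2 satisfied
(1,1)+ 2/3 satisfied
(1,2)+ 2/3 satisfied
(1,3)# 0/4 not
(1,4)+ 2/3 satisfied
(2,0)# 1/2 satisfied
(2,1)+ 2/3 satisfied
(2,2)+ 3/3 satisfied
(2,3)+ 3/4 satisfied
(2,4)+ 2/3 satisfied
(3,0)# 1/2 satisfied
(3,3)+ 2/3 satisfied
(3,4)# 1/3 satisfied
(4,0)+ 1/3 satisfied
(4,1)# 0/2 not
(4,2)+ 1/2 satisfied
(4,3)+ 2/3 satisfied
(4,4)# 2/3 satisfied
(5,0)+ 1/2 satisfied
(5,4)# 1/2 satisfied
(6,0)# 1/2 satisfied
(6,1)# 1/2 satisfied
(6,2)+ 0/1 not
(6,4)+ 0/1 not
Unsatisfied: (0,0), (0,1), (1,3), (4,1), (6,2), (6,4) — 6 in total.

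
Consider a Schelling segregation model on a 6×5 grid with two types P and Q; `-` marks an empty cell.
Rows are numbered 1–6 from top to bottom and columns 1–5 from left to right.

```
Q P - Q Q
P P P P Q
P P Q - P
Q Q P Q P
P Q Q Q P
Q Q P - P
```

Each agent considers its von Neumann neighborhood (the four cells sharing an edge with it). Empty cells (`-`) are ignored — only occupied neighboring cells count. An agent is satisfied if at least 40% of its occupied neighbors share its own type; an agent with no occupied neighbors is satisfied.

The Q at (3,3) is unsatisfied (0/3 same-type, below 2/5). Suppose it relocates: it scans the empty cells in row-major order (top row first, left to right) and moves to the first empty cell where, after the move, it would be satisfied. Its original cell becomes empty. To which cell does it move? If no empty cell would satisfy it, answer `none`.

Vacating (3,3). Empty cells in order:
  (1,3): 1/3 same-type → still unsatisfied.
  (3,4): 1/3 same-type → still unsatisfied.
  (6,4): 1/3 same-type → still unsatisfied.

none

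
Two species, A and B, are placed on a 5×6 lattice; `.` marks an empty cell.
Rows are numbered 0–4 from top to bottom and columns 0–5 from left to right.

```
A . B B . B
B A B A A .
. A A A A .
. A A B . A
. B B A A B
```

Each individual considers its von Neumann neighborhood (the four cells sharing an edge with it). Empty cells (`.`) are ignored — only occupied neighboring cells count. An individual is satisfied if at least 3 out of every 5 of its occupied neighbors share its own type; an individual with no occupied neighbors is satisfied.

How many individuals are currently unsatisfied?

(0,0)A 0/1 unhappy
(0,2)B 2/2 ok
(0,3)B 1/2 unhappy
(0,5)B 0/0 ok
(1,0)B 0/2 unhappy
(1,1)A 1/3 unhappy
(1,2)B 1/4 unhappy
(1,3)A 2/4 unhappy
(1,4)A 2/2 ok
(2,1)A 3/3 ok
(2,2)A 3/4 ok
(2,3)A 3/4 ok
(2,4)A 2/2 ok
(3,1)A 2/3 ok
(3,2)A 2/4 unhappy
(3,3)B 0/3 unhappy
(3,5)A 0/1 unhappy
(4,1)B 1/2 unhappy
(4,2)B 1/3 unhappy
(4,3)A 1/3 unhappy
(4,4)A 1/2 unhappy
(4,5)B 0/2 unhappy
Unsatisfied: (0,0), (0,3), (1,0), (1,1), (1,2), (1,3), (3,2), (3,3), (3,5), (4,1), (4,2), (4,3), (4,4), (4,5) — 14 in total.

14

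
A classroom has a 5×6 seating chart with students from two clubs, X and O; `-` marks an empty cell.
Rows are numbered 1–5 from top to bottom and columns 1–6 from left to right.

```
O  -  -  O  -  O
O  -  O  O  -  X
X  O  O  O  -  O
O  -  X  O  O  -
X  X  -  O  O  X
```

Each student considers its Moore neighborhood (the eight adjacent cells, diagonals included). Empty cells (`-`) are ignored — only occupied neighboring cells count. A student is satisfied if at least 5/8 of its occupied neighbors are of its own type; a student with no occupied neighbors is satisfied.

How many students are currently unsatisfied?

(1,1)O 1/1 satisfied
(1,4)O 2/2 satisfied
(1,6)O 0/1 not
(2,1)O 2/3 satisfied
(2,3)O 5/5 satisfied
(2,4)O 4/4 satisfied
(2,6)X 0/2 not
(3,1)X 0/3 not
(3,2)O 4/6 satisfied
(3,3)O 5/6 satisfied
(3,4)O 5/6 satisfied
(3,6)O 1/2 not
(4,1)O 1/4 not
(4,3)X 1/6 not
(4,4)O 5/6 satisfied
(4,5)O 5/6 satisfied
(5,1)X 1/2 not
(5,2)X 2/3 satisfied
(5,4)O 3/4 satisfied
(5,5)O 3/4 satisfied
(5,6)X 0/2 not
Unsatisfied: (1,6), (2,6), (3,1), (3,6), (4,1), (4,3), (5,1), (5,6) — 8 in total.

8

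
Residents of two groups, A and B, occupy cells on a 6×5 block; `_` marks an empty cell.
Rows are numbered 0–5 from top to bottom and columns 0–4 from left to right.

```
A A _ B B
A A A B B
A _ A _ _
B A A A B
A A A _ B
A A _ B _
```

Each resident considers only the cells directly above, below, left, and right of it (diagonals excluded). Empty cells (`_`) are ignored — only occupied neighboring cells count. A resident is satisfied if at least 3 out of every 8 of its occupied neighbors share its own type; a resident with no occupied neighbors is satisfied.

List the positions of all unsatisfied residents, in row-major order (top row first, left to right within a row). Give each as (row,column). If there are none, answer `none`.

Row 0: (0,0)A 2/2 ok · (0,1)A 2/2 ok · (0,3)B 2/2 ok · (0,4)B 2/2 ok
Row 1: (1,0)A 3/3 ok · (1,1)A 3/3 ok · (1,2)A 2/3 ok · (1,3)B 2/3 ok · (1,4)B 2/2 ok
Row 2: (2,0)A 1/2 ok · (2,2)A 2/2 ok
Row 3: (3,0)B 0/3 unhappy · (3,1)A 2/3 ok · (3,2)A 4/4 ok · (3,3)A 1/2 ok · (3,4)B 1/2 ok
Row 4: (4,0)A 2/3 ok · (4,1)A 4/4 ok · (4,2)A 2/2 ok · (4,4)B 1/1 ok
Row 5: (5,0)A 2/2 ok · (5,1)A 2/2 ok · (5,3)B 0/0 ok

(3,0)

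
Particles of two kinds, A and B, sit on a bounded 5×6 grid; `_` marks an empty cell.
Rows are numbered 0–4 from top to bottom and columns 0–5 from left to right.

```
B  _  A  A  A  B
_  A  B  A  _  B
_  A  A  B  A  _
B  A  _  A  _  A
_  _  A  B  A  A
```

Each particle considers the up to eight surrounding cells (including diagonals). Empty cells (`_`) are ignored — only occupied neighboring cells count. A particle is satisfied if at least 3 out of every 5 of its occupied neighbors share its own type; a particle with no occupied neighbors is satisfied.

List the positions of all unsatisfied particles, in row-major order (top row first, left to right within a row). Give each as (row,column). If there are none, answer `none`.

(0,0), (0,4), (0,5), (1,2), (1,5), (2,3), (3,0), (4,3)

(0,0)B 0/1 ✗
(0,2)A 3/4 ✓
(0,3)A 3/4 ✓
(0,4)A 2/4 ✗
(0,5)B 1/2 ✗
(1,1)A 3/5 ✓
(1,2)B 1/7 ✗
(1,3)A 5/7 ✓
(1,5)B 1/3 ✗
(2,1)A 3/5 ✓
(2,2)A 5/7 ✓
(2,3)B 1/5 ✗
(2,4)A 3/5 ✓
(3,0)B 0/2 ✗
(3,1)A 3/4 ✓
(3,3)A 4/6 ✓
(3,5)A 3/3 ✓
(4,2)A 2/3 ✓
(4,3)B 0/3 ✗
(4,4)A 3/4 ✓
(4,5)A 2/2 ✓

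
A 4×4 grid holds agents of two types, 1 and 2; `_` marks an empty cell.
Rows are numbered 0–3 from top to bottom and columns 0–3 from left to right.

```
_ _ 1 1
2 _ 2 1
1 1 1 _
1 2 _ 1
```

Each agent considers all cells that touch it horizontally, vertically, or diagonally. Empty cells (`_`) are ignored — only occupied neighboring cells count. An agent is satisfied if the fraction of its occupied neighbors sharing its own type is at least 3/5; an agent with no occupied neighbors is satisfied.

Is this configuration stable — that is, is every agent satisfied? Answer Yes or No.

Row 0: (0,2)1 2/3 satisfied · (0,3)1 2/3 satisfied
Row 1: (1,0)2 0/2 not · (1,2)2 0/5 not · (1,3)1 3/4 satisfied
Row 2: (2,0)1 2/4 not · (2,1)1 3/6 not · (2,2)1 3/5 satisfied
Row 3: (3,0)1 2/3 satisfied · (3,1)2 0/4 not · (3,3)1 1/1 satisfied
For instance (1,0) has only 0/2 same-type neighbors, below 3/5.

No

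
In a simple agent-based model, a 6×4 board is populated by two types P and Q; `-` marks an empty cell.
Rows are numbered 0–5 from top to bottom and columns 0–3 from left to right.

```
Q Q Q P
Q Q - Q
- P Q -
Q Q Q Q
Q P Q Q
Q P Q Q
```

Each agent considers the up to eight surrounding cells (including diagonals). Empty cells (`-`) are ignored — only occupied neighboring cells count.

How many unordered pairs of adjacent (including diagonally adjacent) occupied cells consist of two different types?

19

Scan each occupied cell's neighbors to the right and below (and the two forward diagonals) so each pair is counted once.
Row 0: Q(0,0)–Q(0,1)= Q(0,0)–Q(1,0)= Q(0,0)–Q(1,1)= Q(0,1)–Q(0,2)= Q(0,1)–Q(1,1)= Q(0,1)–Q(1,0)= Q(0,2)–P(0,3)≠ Q(0,2)–Q(1,3)= Q(0,2)–Q(1,1)= P(0,3)–Q(1,3)≠  → 2/10 unlike.
Row 1: Q(1,0)–Q(1,1)= Q(1,0)–P(2,1)≠ Q(1,1)–P(2,1)≠ Q(1,1)–Q(2,2)= Q(1,3)–Q(2,2)=  → 2/5 unlike.
Row 2: P(2,1)–Q(2,2)≠ P(2,1)–Q(3,1)≠ P(2,1)–Q(3,2)≠ P(2,1)–Q(3,0)≠ Q(2,2)–Q(3,2)= Q(2,2)–Q(3,3)= Q(2,2)–Q(3,1)=  → 4/7 unlike.
Row 3: Q(3,0)–Q(3,1)= Q(3,0)–Q(4,0)= Q(3,0)–P(4,1)≠ Q(3,1)–Q(3,2)= Q(3,1)–P(4,1)≠ Q(3,1)–Q(4,2)= Q(3,1)–Q(4,0)= Q(3,2)–Q(3,3)= Q(3,2)–Q(4,2)= Q(3,2)–Q(4,3)= Q(3,2)–P(4,1)≠ Q(3,3)–Q(4,3)= Q(3,3)–Q(4,2)=  → 3/13 unlike.
Row 4: Q(4,0)–P(4,1)≠ Q(4,0)–Q(5,0)= Q(4,0)–P(5,1)≠ P(4,1)–Q(4,2)≠ P(4,1)–P(5,1)= P(4,1)–Q(5,2)≠ P(4,1)–Q(5,0)≠ Q(4,2)–Q(4,3)= Q(4,2)–Q(5,2)= Q(4,2)–Q(5,3)= Q(4,2)–P(5,1)≠ Q(4,3)–Q(5,3)= Q(4,3)–Q(5,2)=  → 6/13 unlike.
Row 5: Q(5,0)–P(5,1)≠ P(5,1)–Q(5,2)≠ Q(5,2)–Q(5,3)=  → 2/3 unlike.
Total adjacent occupied pairs: 51; unlike-type pairs: 19.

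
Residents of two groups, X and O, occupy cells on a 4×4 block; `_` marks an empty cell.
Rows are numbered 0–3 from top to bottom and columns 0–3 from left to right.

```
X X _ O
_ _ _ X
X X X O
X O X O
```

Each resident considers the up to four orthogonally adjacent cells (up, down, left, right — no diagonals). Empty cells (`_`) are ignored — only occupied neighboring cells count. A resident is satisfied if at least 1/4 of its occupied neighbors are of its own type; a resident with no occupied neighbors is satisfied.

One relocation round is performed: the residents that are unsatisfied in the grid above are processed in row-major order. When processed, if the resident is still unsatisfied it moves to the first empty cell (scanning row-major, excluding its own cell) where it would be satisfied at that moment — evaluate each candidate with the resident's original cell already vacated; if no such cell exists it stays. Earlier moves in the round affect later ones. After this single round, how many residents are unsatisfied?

0

Initially unsatisfied (in order): (0,3), (1,3), (3,1).
  (0,3): no empty cell satisfies it; stays.
  (1,3) → (0,2).
  (3,1) → (1,3).
Resulting grid:
X X X O
_ _ _ O
X X X O
X _ X O
All satisfied now.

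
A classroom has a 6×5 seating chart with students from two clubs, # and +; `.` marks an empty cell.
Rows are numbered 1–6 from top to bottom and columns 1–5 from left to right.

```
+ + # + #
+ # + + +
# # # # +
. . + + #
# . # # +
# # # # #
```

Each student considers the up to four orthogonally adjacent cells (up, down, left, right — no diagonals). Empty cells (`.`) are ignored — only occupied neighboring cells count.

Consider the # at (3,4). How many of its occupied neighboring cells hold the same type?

1

Occupied neighbors of (3,4): (2,4)=+, (4,4)=+, (3,3)=#, (3,5)=+.
Same type (#): 1 of 4.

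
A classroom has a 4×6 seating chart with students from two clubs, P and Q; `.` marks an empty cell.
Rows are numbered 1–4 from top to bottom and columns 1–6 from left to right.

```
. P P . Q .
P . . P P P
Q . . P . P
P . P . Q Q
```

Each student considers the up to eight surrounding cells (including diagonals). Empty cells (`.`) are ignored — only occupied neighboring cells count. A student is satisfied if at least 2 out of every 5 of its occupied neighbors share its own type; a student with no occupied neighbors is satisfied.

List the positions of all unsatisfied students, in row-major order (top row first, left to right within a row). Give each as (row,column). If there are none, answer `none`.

(1,2)P 2/2 satisfied
(1,3)P 2/2 satisfied
(1,5)Q 0/3 not
(2,1)P 1/2 satisfied
(2,4)P 3/4 satisfied
(2,5)P 4/5 satisfied
(2,6)P 2/3 satisfied
(3,1)Q 0/2 not
(3,4)P 3/4 satisfied
(3,6)P 2/4 satisfied
(4,1)P 0/1 not
(4,3)P 1/1 satisfied
(4,5)Q 1/3 not
(4,6)Q 1/2 satisfied

(1,5), (3,1), (4,1), (4,5)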